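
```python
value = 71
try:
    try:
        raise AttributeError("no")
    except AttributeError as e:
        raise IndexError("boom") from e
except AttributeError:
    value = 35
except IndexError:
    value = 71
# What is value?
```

Step-by-step execution trace:
1. Inner try raises AttributeError; inner `except AttributeError as e` catches it.
2. `raise IndexError(...) from e` raises IndexError (AttributeError is attached as __cause__, but only IndexError is active).
3. Outer `except AttributeError` does not match IndexError; skipped.
4. Outer `except IndexError` matches → value = 71.
Result: 71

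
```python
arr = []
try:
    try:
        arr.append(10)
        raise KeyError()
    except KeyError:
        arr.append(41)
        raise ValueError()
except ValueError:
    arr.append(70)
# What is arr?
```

Step-by-step execution trace:
1. Inner try: `arr.append(10)` → arr = [10].
2. `raise KeyError()` raises KeyError.
3. Inner `except KeyError` matches → `arr.append(41)` → arr = [10, 41].
4. `raise ValueError()` raises ValueError; propagates to outer try.
5. Outer `except ValueError` matches → `arr.append(70)` → arr = [10, 41, 70].
Result: [10, 41, 70]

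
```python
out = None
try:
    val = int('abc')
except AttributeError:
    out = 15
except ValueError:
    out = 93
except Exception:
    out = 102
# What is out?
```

Step-by-step execution trace:
1. `val = int('abc')` raises ValueError.
2. `except AttributeError` does not match ValueError; skipped.
3. `except ValueError` matches → out = 93.
4. Remaining except clauses are skipped.
Result: 93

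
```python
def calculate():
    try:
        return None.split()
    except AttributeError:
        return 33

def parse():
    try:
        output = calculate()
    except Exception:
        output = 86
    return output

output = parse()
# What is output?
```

Step-by-step execution trace:
1. `parse()` calls `calculate()`.
2. In calculate: `None.split()` raises AttributeError; `except AttributeError` catches it → returns 33.
3. In parse: `output = calculate()` → output = 33. No exception reaches parse.
4. `except Exception` is skipped; parse returns 33.
5. output = 33.
Result: 33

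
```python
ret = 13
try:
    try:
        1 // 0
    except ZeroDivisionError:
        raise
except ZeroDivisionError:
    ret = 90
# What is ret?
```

Step-by-step execution trace:
1. Inner try: `1 // 0` raises ZeroDivisionError.
2. Inner `except ZeroDivisionError` matches; bare `raise` re-raises the same ZeroDivisionError.
3. Outer `except ZeroDivisionError` matches → ret = 90.
Result: 90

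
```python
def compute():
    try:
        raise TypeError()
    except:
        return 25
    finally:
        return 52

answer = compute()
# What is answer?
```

Step-by-step execution trace:
1. `compute()` enters try: `raise TypeError()` raises TypeError.
2. bare `except` matches → `return 25` sets pending return value 25.
3. Before returning, `finally: return 52` runs and overrides the pending return.
4. compute() returns 52 → answer = 52.
Result: 52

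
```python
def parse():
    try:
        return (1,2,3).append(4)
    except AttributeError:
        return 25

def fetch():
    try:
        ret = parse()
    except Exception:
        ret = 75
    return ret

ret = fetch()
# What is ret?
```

Step-by-step execution trace:
1. `fetch()` calls `parse()`.
2. In parse: `(1,2,3).append(4)` raises AttributeError; `except AttributeError` catches it → returns 25.
3. In fetch: `ret = parse()` → ret = 25. No exception reaches fetch.
4. `except Exception` is skipped; fetch returns 25.
5. ret = 25.
Result: 25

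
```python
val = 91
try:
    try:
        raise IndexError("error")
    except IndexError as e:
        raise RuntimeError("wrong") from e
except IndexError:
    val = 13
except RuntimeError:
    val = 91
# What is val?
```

Step-by-step execution trace:
1. Inner try raises IndexError; inner `except IndexError as e` catches it.
2. `raise RuntimeError(...) from e` raises RuntimeError (IndexError is attached as __cause__, but only RuntimeError is active).
3. Outer `except IndexError` does not match RuntimeError; skipped.
4. Outer `except RuntimeError` matches → val = 91.
Result: 91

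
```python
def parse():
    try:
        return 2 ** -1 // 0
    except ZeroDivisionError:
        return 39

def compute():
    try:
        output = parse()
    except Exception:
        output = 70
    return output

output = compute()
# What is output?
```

Step-by-step execution trace:
1. `compute()` calls `parse()`.
2. In parse: `2 ** -1 // 0` raises ZeroDivisionError; `except ZeroDivisionError` catches it → returns 39.
3. In compute: `output = parse()` → output = 39. No exception reaches compute.
4. `except Exception` is skipped; compute returns 39.
5. output = 39.
Result: 39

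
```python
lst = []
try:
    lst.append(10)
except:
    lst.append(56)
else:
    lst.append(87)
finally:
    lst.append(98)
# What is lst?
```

Step-by-step execution trace:
1. try: `lst.append(10)` → lst = [10]. No exception raised.
2. `except` is skipped.
3. `else` runs: `lst.append(87)` → lst = [10, 87].
4. `finally` always runs: `lst.append(98)` → lst = [10, 87, 98].
Result: [10, 87, 98]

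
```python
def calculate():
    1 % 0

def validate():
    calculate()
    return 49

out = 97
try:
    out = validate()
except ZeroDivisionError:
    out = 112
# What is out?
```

Step-by-step execution trace:
1. out starts at 97.
2. try: `validate()` calls `calculate()`.
3. `calculate()` evaluates `1 % 0`, which raises ZeroDivisionError; it propagates through validate (uncaught).
4. `return 49` in validate is not reached; the assignment to out does not complete.
5. `except ZeroDivisionError` matches → out = 112.
Result: 112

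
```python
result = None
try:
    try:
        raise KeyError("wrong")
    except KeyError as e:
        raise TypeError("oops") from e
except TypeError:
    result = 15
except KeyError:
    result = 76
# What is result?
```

Step-by-step execution trace:
1. Inner try raises KeyError; inner `except KeyError as e` catches it.
2. `raise TypeError(...) from e` raises TypeError (KeyError is attached as __cause__, but only TypeError is active).
3. Outer `except TypeError` matches → result = 15.
4. `except KeyError` is not reached.
Result: 15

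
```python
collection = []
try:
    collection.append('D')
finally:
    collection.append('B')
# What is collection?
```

Step-by-step execution trace:
1. try: `collection.append('D')` → collection = ['D'].
2. The try body completes without raising.
3. finally always runs: `collection.append('B')` → collection = ['D', 'B'].
Result: ['D', 'B']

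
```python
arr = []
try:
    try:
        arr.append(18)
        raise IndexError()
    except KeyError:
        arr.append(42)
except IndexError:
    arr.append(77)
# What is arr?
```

Step-by-step execution trace:
1. Inner try: `arr.append(18)` → arr = [18].
2. `raise IndexError()` raises IndexError.
3. Inner `except KeyError` does not match IndexError; exception propagates to outer try.
4. Outer `except IndexError` matches → `arr.append(77)` → arr = [18, 77].
Result: [18, 77]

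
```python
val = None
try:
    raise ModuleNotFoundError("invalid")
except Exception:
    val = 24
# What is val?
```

Step-by-step execution trace:
1. `raise ModuleNotFoundError(...)` raises ModuleNotFoundError.
2. `except Exception` matches (ModuleNotFoundError is a subclass of Exception) → val = 24.
Result: 24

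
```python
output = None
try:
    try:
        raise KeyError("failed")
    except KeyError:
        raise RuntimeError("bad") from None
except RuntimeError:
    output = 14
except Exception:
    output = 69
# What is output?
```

Step-by-step execution trace:
1. Inner try raises KeyError; inner `except KeyError` catches it.
2. `raise RuntimeError(...) from None` raises RuntimeError (from None suppresses __context__, but the active exception is still RuntimeError).
3. Outer `except RuntimeError` matches → output = 14.
4. `except Exception` is not reached.
Result: 14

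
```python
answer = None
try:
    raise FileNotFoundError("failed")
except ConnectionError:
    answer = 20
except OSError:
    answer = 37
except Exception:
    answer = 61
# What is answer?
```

Step-by-step execution trace:
1. `raise FileNotFoundError(...)` raises FileNotFoundError.
2. `except ConnectionError` does not match (FileNotFoundError is not a subclass of ConnectionError); skipped.
3. `except OSError` matches (FileNotFoundError is a subclass of OSError) → answer = 37.
4. `except Exception` is not reached.
Result: 37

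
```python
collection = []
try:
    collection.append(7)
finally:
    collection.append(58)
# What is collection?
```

Step-by-step execution trace:
1. try: `collection.append(7)` → collection = [7].
2. The try body completes without raising.
3. finally always runs: `collection.append(58)` → collection = [7, 58].
Result: [7, 58]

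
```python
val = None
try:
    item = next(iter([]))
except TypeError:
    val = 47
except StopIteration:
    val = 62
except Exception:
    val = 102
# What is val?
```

Step-by-step execution trace:
1. `item = next(iter([]))` raises StopIteration.
2. `except TypeError` does not match StopIteration; skipped.
3. `except StopIteration` matches → val = 62.
4. Remaining except clauses are skipped.
Result: 62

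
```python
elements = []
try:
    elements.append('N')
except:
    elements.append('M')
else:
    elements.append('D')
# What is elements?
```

Step-by-step execution trace:
1. try: `elements.append('N')` → elements = ['N']. No exception raised.
2. `except` is skipped.
3. `else` runs (try completed without exception): `elements.append('D')` → elements = ['N', 'D'].
Result: ['N', 'D']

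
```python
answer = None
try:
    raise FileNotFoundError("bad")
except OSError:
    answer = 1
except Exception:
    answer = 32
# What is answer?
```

Step-by-step execution trace:
1. `raise FileNotFoundError(...)` raises FileNotFoundError.
2. `except OSError` matches (FileNotFoundError is a subclass of OSError) → answer = 1.
3. `except Exception` is not reached.
Result: 1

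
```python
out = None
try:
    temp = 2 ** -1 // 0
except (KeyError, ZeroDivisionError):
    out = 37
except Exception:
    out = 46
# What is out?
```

Step-by-step execution trace:
1. `temp = 2 ** -1 // 0` raises ZeroDivisionError.
2. `except (KeyError, ZeroDivisionError)` matches (ZeroDivisionError is in the tuple) → out = 37.
3. `except Exception` is not reached.
Result: 37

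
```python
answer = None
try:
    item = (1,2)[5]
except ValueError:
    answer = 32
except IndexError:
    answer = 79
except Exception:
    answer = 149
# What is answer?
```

Step-by-step execution trace:
1. `item = (1,2)[5]` raises IndexError.
2. `except ValueError` does not match IndexError; skipped.
3. `except IndexError` matches → answer = 79.
4. Remaining except clauses are skipped.
Result: 79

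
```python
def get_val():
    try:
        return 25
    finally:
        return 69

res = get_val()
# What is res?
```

Step-by-step execution trace:
1. `get_val()` enters try: `return 25` sets pending return value 25.
2. Before returning, `finally: return 69` runs and overrides the pending return.
3. get_val() returns 69 → res = 69.
Result: 69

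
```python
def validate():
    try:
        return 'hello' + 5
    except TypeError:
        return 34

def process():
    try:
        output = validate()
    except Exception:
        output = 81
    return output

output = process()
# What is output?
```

Step-by-step execution trace:
1. `process()` calls `validate()`.
2. In validate: `'hello' + 5` raises TypeError; `except TypeError` catches it → returns 34.
3. In process: `output = validate()` → output = 34. No exception reaches process.
4. `except Exception` is skipped; process returns 34.
5. output = 34.
Result: 34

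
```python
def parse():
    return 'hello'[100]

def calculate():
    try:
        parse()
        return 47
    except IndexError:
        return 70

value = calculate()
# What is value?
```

Step-by-step execution trace:
1. `calculate()` calls `parse()`.
2. `parse()` evaluates `'hello'[100]`, which raises IndexError; it propagates to the caller.
3. `return 47` is not reached.
4. `except IndexError` in calculate matches → returns 70.
5. value = 70.
Result: 70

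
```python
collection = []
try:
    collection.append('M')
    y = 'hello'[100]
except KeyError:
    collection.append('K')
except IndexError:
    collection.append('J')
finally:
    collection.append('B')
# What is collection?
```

Step-by-step execution trace:
1. try: `collection.append('M')` → collection = ['M'].
2. `y = 'hello'[100]` raises IndexError.
3. `except KeyError` does not match IndexError; skipped.
4. `except IndexError` matches → `collection.append('J')` → collection = ['M', 'J'].
5. finally always runs: `collection.append('B')` → collection = ['M', 'J', 'B'].
Result: ['M', 'J', 'B']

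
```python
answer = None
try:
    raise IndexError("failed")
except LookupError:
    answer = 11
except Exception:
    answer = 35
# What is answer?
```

Step-by-step execution trace:
1. `raise IndexError(...)` raises IndexError.
2. `except LookupError` matches (IndexError is a subclass of LookupError) → answer = 11.
3. `except Exception` is not reached.
Result: 11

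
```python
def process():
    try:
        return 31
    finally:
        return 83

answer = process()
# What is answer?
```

Step-by-step execution trace:
1. `process()` enters try: `return 31` sets pending return value 31.
2. Before returning, `finally: return 83` runs and overrides the pending return.
3. process() returns 83 → answer = 83.
Result: 83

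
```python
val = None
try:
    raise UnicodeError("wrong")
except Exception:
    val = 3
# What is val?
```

Step-by-step execution trace:
1. `raise UnicodeError(...)` raises UnicodeError.
2. `except Exception` matches (UnicodeError is a subclass of Exception) → val = 3.
Result: 3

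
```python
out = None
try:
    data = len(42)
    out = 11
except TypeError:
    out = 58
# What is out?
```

Step-by-step execution trace:
1. `data = len(42)` raises TypeError.
2. `out = 11` is not reached.
3. `except TypeError` matches → out = 58.
Result: 58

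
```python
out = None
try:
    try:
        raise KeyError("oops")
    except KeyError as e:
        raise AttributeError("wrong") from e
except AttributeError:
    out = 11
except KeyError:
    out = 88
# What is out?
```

Step-by-step execution trace:
1. Inner try raises KeyError; inner `except KeyError as e` catches it.
2. `raise AttributeError(...) from e` raises AttributeError (KeyError is attached as __cause__, but only AttributeError is active).
3. Outer `except AttributeError` matches → out = 11.
4. `except KeyError` is not reached.
Result: 11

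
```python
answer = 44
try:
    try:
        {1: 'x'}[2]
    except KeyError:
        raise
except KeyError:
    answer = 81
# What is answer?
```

Step-by-step execution trace:
1. Inner try: `{1: 'x'}[2]` raises KeyError.
2. Inner `except KeyError` matches; bare `raise` re-raises the same KeyError.
3. Outer `except KeyError` matches → answer = 81.
Result: 81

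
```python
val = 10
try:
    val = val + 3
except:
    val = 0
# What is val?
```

Step-by-step execution trace:
1. val starts at 10.
2. try: `val = val + 3` → val = 13. No exception raised.
3. `except` is skipped.
Result: 13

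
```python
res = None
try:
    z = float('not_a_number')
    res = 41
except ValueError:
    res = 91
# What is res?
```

Step-by-step execution trace:
1. `z = float('not_a_number')` raises ValueError.
2. `res = 41` is not reached.
3. `except ValueError` matches → res = 91.
Result: 91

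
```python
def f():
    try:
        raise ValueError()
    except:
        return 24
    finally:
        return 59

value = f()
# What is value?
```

Step-by-step execution trace:
1. `f()` enters try: `raise ValueError()` raises ValueError.
2. bare `except` matches → `return 24` sets pending return value 24.
3. Before returning, `finally: return 59` runs and overrides the pending return.
4. f() returns 59 → value = 59.
Result: 59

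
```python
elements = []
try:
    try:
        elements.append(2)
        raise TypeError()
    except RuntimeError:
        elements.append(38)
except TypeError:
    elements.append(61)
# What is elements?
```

Step-by-step execution trace:
1. Inner try: `elements.append(2)` → elements = [2].
2. `raise TypeError()` raises TypeError.
3. Inner `except RuntimeError` does not match TypeError; exception propagates to outer try.
4. Outer `except TypeError` matches → `elements.append(61)` → elements = [2, 61].
Result: [2, 61]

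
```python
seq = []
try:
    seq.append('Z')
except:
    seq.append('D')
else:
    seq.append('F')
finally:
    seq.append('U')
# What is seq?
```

Step-by-step execution trace:
1. try: `seq.append('Z')` → seq = ['Z']. No exception raised.
2. `except` is skipped.
3. `else` runs: `seq.append('F')` → seq = ['Z', 'F'].
4. `finally` always runs: `seq.append('U')` → seq = ['Z', 'F', 'U'].
Result: ['Z', 'F', 'U']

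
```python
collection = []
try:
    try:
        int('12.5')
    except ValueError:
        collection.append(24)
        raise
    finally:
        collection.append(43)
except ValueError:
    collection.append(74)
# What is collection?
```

Step-by-step execution trace:
1. Inner try: `int('12.5')` raises ValueError.
2. Inner `except ValueError` matches → `collection.append(24)` → collection = [24].
3. bare `raise` re-raises ValueError.
4. Inner `finally` runs during unwinding: `collection.append(43)` → collection = [24, 43].
5. Outer `except ValueError` matches → `collection.append(74)` → collection = [24, 43, 74].
Result: [24, 43, 74]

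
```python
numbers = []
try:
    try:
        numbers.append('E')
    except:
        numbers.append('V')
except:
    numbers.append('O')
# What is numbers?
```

Step-by-step execution trace:
1. Inner try: `numbers.append('E')` → numbers = ['E']. No exception raised.
2. Inner `except` is skipped.
3. Inner try completes normally; outer `except` is skipped.
Result: ['E']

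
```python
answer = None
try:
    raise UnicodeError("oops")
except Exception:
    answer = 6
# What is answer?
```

Step-by-step execution trace:
1. `raise UnicodeError(...)` raises UnicodeError.
2. `except Exception` matches (UnicodeError is a subclass of Exception) → answer = 6.
Result: 6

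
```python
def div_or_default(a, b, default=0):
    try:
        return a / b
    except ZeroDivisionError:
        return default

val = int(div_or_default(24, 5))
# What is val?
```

Step-by-step execution trace:
1. `div_or_default(24, 5)` enters try: `return 24 / 5` → returns 4.8. No exception raised.
2. `except ZeroDivisionError` is skipped.
3. `int(4.8)` → 4 → val = 4.
Result: 4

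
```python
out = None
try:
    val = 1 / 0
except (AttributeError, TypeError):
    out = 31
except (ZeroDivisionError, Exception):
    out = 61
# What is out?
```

Step-by-step execution trace:
1. `val = 1 / 0` raises ZeroDivisionError.
2. `except (AttributeError, TypeError)` does not match ZeroDivisionError; skipped.
3. `except (ZeroDivisionError, Exception)` matches (ZeroDivisionError is in the tuple) → out = 61.
Result: 61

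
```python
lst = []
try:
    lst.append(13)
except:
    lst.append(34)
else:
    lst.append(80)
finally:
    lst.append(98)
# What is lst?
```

Step-by-step execution trace:
1. try: `lst.append(13)` → lst = [13]. No exception raised.
2. `except` is skipped.
3. `else` runs: `lst.append(80)` → lst = [13, 80].
4. `finally` always runs: `lst.append(98)` → lst = [13, 80, 98].
Result: [13, 80, 98]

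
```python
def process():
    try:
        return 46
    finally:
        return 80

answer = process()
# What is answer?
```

Step-by-step execution trace:
1. `process()` enters try: `return 46` sets pending return value 46.
2. Before returning, `finally: return 80` runs and overrides the pending return.
3. process() returns 80 → answer = 80.
Result: 80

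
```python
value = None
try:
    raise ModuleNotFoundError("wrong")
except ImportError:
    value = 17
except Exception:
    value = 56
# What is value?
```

Step-by-step execution trace:
1. `raise ModuleNotFoundError(...)` raises ModuleNotFoundError.
2. `except ImportError` matches (ModuleNotFoundError is a subclass of ImportError) → value = 17.
3. `except Exception` is not reached.
Result: 17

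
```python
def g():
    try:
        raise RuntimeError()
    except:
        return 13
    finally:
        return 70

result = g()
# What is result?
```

Step-by-step execution trace:
1. `g()` enters try: `raise RuntimeError()` raises RuntimeError.
2. bare `except` matches → `return 13` sets pending return value 13.
3. Before returning, `finally: return 70` runs and overrides the pending return.
4. g() returns 70 → result = 70.
Result: 70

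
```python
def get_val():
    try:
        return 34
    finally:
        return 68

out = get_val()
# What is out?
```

Step-by-step execution trace:
1. `get_val()` enters try: `return 34` sets pending return value 34.
2. Before returning, `finally: return 68` runs and overrides the pending return.
3. get_val() returns 68 → out = 68.
Result: 68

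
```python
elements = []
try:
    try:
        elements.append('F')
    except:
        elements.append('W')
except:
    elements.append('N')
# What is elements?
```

Step-by-step execution trace:
1. Inner try: `elements.append('F')` → elements = ['F']. No exception raised.
2. Inner `except` is skipped.
3. Inner try completes normally; outer `except` is skipped.
Result: ['F']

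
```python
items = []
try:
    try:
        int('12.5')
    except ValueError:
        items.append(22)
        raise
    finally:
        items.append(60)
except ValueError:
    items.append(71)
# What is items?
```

Step-by-step execution trace:
1. Inner try: `int('12.5')` raises ValueError.
2. Inner `except ValueError` matches → `items.append(22)` → items = [22].
3. bare `raise` re-raises ValueError.
4. Inner `finally` runs during unwinding: `items.append(60)` → items = [22, 60].
5. Outer `except ValueError` matches → `items.append(71)` → items = [22, 60, 71].
Result: [22, 60, 71]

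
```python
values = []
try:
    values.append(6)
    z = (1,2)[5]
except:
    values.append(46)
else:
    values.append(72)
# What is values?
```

Step-by-step execution trace:
1. try: `values.append(6)` → values = [6].
2. `z = (1,2)[5]` raises IndexError.
3. bare `except` matches → `values.append(46)` → values = [6, 46].
4. `else` is skipped (an exception was raised).
Result: [6, 46]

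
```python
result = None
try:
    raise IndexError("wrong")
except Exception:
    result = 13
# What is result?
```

Step-by-step execution trace:
1. `raise IndexError(...)` raises IndexError.
2. `except Exception` matches (IndexError is a subclass of Exception) → result = 13.
Result: 13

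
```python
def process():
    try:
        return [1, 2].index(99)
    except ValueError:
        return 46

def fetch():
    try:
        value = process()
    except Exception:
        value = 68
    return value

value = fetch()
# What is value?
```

Step-by-step execution trace:
1. `fetch()` calls `process()`.
2. In process: `[1, 2].index(99)` raises ValueError; `except ValueError` catches it → returns 46.
3. In fetch: `value = process()` → value = 46. No exception reaches fetch.
4. `except Exception` is skipped; fetch returns 46.
5. value = 46.
Result: 46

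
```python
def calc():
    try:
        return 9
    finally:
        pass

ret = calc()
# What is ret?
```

Step-by-step execution trace:
1. `calc()` enters try: `return 9` sets pending return value 9.
2. Before returning, `finally: pass` runs (no effect).
3. calc() returns 9 → ret = 9.
Result: 9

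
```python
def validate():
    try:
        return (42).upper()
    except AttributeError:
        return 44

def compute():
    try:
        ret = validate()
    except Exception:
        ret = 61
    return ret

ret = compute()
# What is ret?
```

Step-by-step execution trace:
1. `compute()` calls `validate()`.
2. In validate: `(42).upper()` raises AttributeError; `except AttributeError` catches it → returns 44.
3. In compute: `ret = validate()` → ret = 44. No exception reaches compute.
4. `except Exception` is skipped; compute returns 44.
5. ret = 44.
Result: 44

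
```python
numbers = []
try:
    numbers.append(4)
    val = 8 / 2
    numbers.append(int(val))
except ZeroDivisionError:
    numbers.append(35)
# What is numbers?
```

Step-by-step execution trace:
1. try: `numbers.append(4)` → numbers = [4].
2. `val = 8 / 2` → val = 4.0. No exception raised.
3. `numbers.append(int(val))` → numbers = [4, 4].
4. `except ZeroDivisionError` is skipped (no exception was raised).
Result: [4, 4]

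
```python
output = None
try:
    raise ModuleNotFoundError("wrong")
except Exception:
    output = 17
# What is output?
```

Step-by-step execution trace:
1. `raise ModuleNotFoundError(...)` raises ModuleNotFoundError.
2. `except Exception` matches (ModuleNotFoundError is a subclass of Exception) → output = 17.
Result: 17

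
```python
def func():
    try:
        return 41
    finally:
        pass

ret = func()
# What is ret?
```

Step-by-step execution trace:
1. `func()` enters try: `return 41` sets pending return value 41.
2. Before returning, `finally: pass` runs (no effect).
3. func() returns 41 → ret = 41.
Result: 41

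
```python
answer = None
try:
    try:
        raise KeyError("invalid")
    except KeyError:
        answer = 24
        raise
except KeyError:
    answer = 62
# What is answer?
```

Step-by-step execution trace:
1. Inner try: `raise KeyError("invalid")` raises KeyError.
2. Inner `except KeyError` matches → answer = 24.
3. bare `raise` re-raises the same KeyError.
4. Outer `except KeyError` matches → answer = 62.
Result: 62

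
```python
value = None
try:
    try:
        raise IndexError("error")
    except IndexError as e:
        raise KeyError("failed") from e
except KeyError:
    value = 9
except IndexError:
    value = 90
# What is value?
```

Step-by-step execution trace:
1. Inner try raises IndexError; inner `except IndexError as e` catches it.
2. `raise KeyError(...) from e` raises KeyError (IndexError is attached as __cause__, but only KeyError is active).
3. Outer `except KeyError` matches → value = 9.
4. `except IndexError` is not reached.
Result: 9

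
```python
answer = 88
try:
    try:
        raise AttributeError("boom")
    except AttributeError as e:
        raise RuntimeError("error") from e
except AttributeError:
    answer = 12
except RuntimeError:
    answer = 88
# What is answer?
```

Step-by-step execution trace:
1. Inner try raises AttributeError; inner `except AttributeError as e` catches it.
2. `raise RuntimeError(...) from e` raises RuntimeError (AttributeError is attached as __cause__, but only RuntimeError is active).
3. Outer `except AttributeError` does not match RuntimeError; skipped.
4. Outer `except RuntimeError` matches → answer = 88.
Result: 88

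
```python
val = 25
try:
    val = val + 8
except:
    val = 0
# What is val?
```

Step-by-step execution trace:
1. val starts at 25.
2. try: `val = val + 8` → val = 33. No exception raised.
3. `except` is skipped.
Result: 33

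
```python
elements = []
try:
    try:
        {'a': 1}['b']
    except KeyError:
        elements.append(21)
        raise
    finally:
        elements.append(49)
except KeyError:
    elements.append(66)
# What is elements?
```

Step-by-step execution trace:
1. Inner try: `{'a': 1}['b']` raises KeyError.
2. Inner `except KeyError` matches → `elements.append(21)` → elements = [21].
3. bare `raise` re-raises KeyError.
4. Inner `finally` runs during unwinding: `elements.append(49)` → elements = [21, 49].
5. Outer `except KeyError` matches → `elements.append(66)` → elements = [21, 49, 66].
Result: [21, 49, 66]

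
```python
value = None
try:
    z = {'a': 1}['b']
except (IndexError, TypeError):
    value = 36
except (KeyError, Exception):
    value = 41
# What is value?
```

Step-by-step execution trace:
1. `z = {'a': 1}['b']` raises KeyError.
2. `except (IndexError, TypeError)` does not match KeyError; skipped.
3. `except (KeyError, Exception)` matches (KeyError is in the tuple) → value = 41.
Result: 41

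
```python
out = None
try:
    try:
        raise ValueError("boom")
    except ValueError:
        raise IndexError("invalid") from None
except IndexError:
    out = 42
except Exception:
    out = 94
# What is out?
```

Step-by-step execution trace:
1. Inner try raises ValueError; inner `except ValueError` catches it.
2. `raise IndexError(...) from None` raises IndexError (from None suppresses __context__, but the active exception is still IndexError).
3. Outer `except IndexError` matches → out = 42.
4. `except Exception` is not reached.
Result: 42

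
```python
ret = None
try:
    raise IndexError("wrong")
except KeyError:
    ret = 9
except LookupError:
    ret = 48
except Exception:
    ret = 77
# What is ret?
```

Step-by-step execution trace:
1. `raise IndexError(...)` raises IndexError.
2. `except KeyError` does not match (IndexError is not a subclass of KeyError); skipped.
3. `except LookupError` matches (IndexError is a subclass of LookupError) → ret = 48.
4. `except Exception` is not reached.
Result: 48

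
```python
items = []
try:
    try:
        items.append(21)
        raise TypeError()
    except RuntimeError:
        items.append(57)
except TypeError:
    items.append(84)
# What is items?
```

Step-by-step execution trace:
1. Inner try: `items.append(21)` → items = [21].
2. `raise TypeError()` raises TypeError.
3. Inner `except RuntimeError` does not match TypeError; exception propagates to outer try.
4. Outer `except TypeError` matches → `items.append(84)` → items = [21, 84].
Result: [21, 84]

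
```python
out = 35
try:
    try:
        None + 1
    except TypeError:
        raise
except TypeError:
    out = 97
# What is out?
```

Step-by-step execution trace:
1. Inner try: `None + 1` raises TypeError.
2. Inner `except TypeError` matches; bare `raise` re-raises the same TypeError.
3. Outer `except TypeError` matches → out = 97.
Result: 97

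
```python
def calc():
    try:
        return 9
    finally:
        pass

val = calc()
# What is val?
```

Step-by-step execution trace:
1. `calc()` enters try: `return 9` sets pending return value 9.
2. Before returning, `finally: pass` runs (no effect).
3. calc() returns 9 → val = 9.
Result: 9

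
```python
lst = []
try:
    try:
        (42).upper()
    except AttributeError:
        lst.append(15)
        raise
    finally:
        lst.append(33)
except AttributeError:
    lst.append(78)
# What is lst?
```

Step-by-step execution trace:
1. Inner try: `(42).upper()` raises AttributeError.
2. Inner `except AttributeError` matches → `lst.append(15)` → lst = [15].
3. bare `raise` re-raises AttributeError.
4. Inner `finally` runs during unwinding: `lst.append(33)` → lst = [15, 33].
5. Outer `except AttributeError` matches → `lst.append(78)` → lst = [15, 33, 78].
Result: [15, 33, 78]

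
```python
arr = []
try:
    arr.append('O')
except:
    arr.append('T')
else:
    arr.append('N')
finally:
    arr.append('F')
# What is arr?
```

Step-by-step execution trace:
1. try: `arr.append('O')` → arr = ['O']. No exception raised.
2. `except` is skipped.
3. `else` runs: `arr.append('N')` → arr = ['O', 'N'].
4. `finally` always runs: `arr.append('F')` → arr = ['O', 'N', 'F'].
Result: ['O', 'N', 'F']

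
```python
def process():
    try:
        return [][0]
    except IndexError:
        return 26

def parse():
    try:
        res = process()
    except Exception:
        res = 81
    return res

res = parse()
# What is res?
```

Step-by-step execution trace:
1. `parse()` calls `process()`.
2. In process: `[][0]` raises IndexError; `except IndexError` catches it → returns 26.
3. In parse: `res = process()` → res = 26. No exception reaches parse.
4. `except Exception` is skipped; parse returns 26.
5. res = 26.
Result: 26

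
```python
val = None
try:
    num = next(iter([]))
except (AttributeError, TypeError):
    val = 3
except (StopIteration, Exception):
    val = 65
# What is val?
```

Step-by-step execution trace:
1. `num = next(iter([]))` raises StopIteration.
2. `except (AttributeError, TypeError)` does not match StopIteration; skipped.
3. `except (StopIteration, Exception)` matches (StopIteration is in the tuple) → val = 65.
Result: 65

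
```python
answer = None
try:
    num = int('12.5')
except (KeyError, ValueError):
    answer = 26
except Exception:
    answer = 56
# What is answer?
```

Step-by-step execution trace:
1. `num = int('12.5')` raises ValueError.
2. `except (KeyError, ValueError)` matches (ValueError is in the tuple) → answer = 26.
3. `except Exception` is not reached.
Result: 26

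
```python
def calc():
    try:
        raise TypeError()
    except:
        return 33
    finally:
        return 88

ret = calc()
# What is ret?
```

Step-by-step execution trace:
1. `calc()` enters try: `raise TypeError()` raises TypeError.
2. bare `except` matches → `return 33` sets pending return value 33.
3. Before returning, `finally: return 88` runs and overrides the pending return.
4. calc() returns 88 → ret = 88.
Result: 88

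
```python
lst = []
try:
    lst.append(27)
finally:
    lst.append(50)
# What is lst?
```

Step-by-step execution trace:
1. try: `lst.append(27)` → lst = [27].
2. The try body completes without raising.
3. finally always runs: `lst.append(50)` → lst = [27, 50].
Result: [27, 50]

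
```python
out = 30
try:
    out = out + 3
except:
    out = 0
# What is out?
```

Step-by-step execution trace:
1. out starts at 30.
2. try: `out = out + 3` → out = 33. No exception raised.
3. `except` is skipped.
Result: 33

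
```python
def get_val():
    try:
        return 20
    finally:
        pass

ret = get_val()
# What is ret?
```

Step-by-step execution trace:
1. `get_val()` enters try: `return 20` sets pending return value 20.
2. Before returning, `finally: pass` runs (no effect).
3. get_val() returns 20 → ret = 20.
Result: 20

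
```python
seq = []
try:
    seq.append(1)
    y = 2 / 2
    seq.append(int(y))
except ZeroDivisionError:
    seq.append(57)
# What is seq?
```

Step-by-step execution trace:
1. try: `seq.append(1)` → seq = [1].
2. `y = 2 / 2` → y = 1.0. No exception raised.
3. `seq.append(int(y))` → seq = [1, 1].
4. `except ZeroDivisionError` is skipped (no exception was raised).
Result: [1, 1]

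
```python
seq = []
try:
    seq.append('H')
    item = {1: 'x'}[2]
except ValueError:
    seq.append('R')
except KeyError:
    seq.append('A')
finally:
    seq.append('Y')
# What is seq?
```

Step-by-step execution trace:
1. try: `seq.append('H')` → seq = ['H'].
2. `item = {1: 'x'}[2]` raises KeyError.
3. `except ValueError` does not match KeyError; skipped.
4. `except KeyError` matches → `seq.append('A')` → seq = ['H', 'A'].
5. finally always runs: `seq.append('Y')` → seq = ['H', 'A', 'Y'].
Result: ['H', 'A', 'Y']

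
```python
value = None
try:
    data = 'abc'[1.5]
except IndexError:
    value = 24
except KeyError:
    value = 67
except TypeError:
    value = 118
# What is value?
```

Step-by-step execution trace:
1. `data = 'abc'[1.5]` raises TypeError.
2. `except IndexError` does not match TypeError; skipped.
3. `except KeyError` does not match TypeError; skipped.
4. `except TypeError` matches → value = 118.
Result: 118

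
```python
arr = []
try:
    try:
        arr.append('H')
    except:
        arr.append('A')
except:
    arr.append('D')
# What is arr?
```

Step-by-step execution trace:
1. Inner try: `arr.append('H')` → arr = ['H']. No exception raised.
2. Inner `except` is skipped.
3. Inner try completes normally; outer `except` is skipped.
Result: ['H']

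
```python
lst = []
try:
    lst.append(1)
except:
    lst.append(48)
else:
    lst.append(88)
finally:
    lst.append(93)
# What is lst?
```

Step-by-step execution trace:
1. try: `lst.append(1)` → lst = [1]. No exception raised.
2. `except` is skipped.
3. `else` runs: `lst.append(88)` → lst = [1, 88].
4. `finally` always runs: `lst.append(93)` → lst = [1, 88, 93].
Result: [1, 88, 93]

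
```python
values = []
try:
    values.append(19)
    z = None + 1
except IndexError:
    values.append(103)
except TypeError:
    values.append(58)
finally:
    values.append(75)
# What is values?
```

Step-by-step execution trace:
1. try: `values.append(19)` → values = [19].
2. `z = None + 1` raises TypeError.
3. `except IndexError` does not match TypeError; skipped.
4. `except TypeError` matches → `values.append(58)` → values = [19, 58].
5. finally always runs: `values.append(75)` → values = [19, 58, 75].
Result: [19, 58, 75]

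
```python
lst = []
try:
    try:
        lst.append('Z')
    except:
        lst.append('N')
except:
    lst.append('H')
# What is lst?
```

Step-by-step execution trace:
1. Inner try: `lst.append('Z')` → lst = ['Z']. No exception raised.
2. Inner `except` is skipped.
3. Inner try completes normally; outer `except` is skipped.
Result: ['Z']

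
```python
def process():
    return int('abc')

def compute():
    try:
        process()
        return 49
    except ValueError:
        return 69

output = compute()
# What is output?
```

Step-by-step execution trace:
1. `compute()` calls `process()`.
2. `process()` evaluates `int('abc')`, which raises ValueError; it propagates to the caller.
3. `return 49` is not reached.
4. `except ValueError` in compute matches → returns 69.
5. output = 69.
Result: 69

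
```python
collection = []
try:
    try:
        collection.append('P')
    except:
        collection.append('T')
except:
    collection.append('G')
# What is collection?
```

Step-by-step execution trace:
1. Inner try: `collection.append('P')` → collection = ['P']. No exception raised.
2. Inner `except` is skipped.
3. Inner try completes normally; outer `except` is skipped.
Result: ['P']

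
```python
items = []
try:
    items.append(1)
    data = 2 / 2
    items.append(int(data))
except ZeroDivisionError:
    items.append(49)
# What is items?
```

Step-by-step execution trace:
1. try: `items.append(1)` → items = [1].
2. `data = 2 / 2` → data = 1.0. No exception raised.
3. `items.append(int(data))` → items = [1, 1].
4. `except ZeroDivisionError` is skipped (no exception was raised).
Result: [1, 1]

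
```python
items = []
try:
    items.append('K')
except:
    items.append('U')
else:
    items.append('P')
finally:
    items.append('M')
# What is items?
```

Step-by-step execution trace:
1. try: `items.append('K')` → items = ['K']. No exception raised.
2. `except` is skipped.
3. `else` runs: `items.append('P')` → items = ['K', 'P'].
4. `finally` always runs: `items.append('M')` → items = ['K', 'P', 'M'].
Result: ['K', 'P', 'M']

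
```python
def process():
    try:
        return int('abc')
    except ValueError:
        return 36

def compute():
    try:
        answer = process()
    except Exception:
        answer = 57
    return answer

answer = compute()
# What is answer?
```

Step-by-step execution trace:
1. `compute()` calls `process()`.
2. In process: `int('abc')` raises ValueError; `except ValueError` catches it → returns 36.
3. In compute: `answer = process()` → answer = 36. No exception reaches compute.
4. `except Exception` is skipped; compute returns 36.
5. answer = 36.
Result: 36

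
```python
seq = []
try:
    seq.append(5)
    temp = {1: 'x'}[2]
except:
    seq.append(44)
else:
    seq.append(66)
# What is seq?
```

Step-by-step execution trace:
1. try: `seq.append(5)` → seq = [5].
2. `temp = {1: 'x'}[2]` raises KeyError.
3. bare `except` matches → `seq.append(44)` → seq = [5, 44].
4. `else` is skipped (an exception was raised).
Result: [5, 44]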